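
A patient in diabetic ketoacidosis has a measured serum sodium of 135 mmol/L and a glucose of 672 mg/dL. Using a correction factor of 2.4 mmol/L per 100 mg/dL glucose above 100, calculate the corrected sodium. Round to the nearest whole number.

149 mmol/L

Corrected Na = measured Na + 2.4 · (glucose − 100)/100
= 135 + 2.4 · (672 − 100)/100
= 135 + 13.7
= 148.7 mmol/L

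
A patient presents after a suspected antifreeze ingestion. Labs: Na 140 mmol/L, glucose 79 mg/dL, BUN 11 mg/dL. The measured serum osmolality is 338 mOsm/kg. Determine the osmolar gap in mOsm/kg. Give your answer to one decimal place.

49.7 mOsm/kg

Calculated osmolality = 2·Na + glucose/18 + BUN/2.8
= 2·140 + 79/18 + 11/2.8
= 280 + 4.39 + 3.93
= 288.32 mOsm/kg ≈ 288.3 mOsm/kg
Osmolar gap = measured − calculated = 338 − 288.3 = 49.7 mOsm/kg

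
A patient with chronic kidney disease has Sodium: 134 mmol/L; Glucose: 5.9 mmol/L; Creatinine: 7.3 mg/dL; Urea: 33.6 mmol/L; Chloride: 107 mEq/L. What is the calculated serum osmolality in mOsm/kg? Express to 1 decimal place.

307.5 mOsm/kg

Calculated osmolality = 2·Na + glucose + urea
= 2·134 + 5.9 + 33.6
= 268 + 5.90 + 33.60
= 307.5 mOsm/kg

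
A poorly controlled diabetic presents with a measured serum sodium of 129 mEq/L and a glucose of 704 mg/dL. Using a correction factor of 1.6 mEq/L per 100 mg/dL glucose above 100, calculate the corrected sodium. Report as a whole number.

139 mEq/L

Corrected Na = measured Na + 1.6 · (glucose − 100)/100
= 129 + 1.6 · (704 − 100)/100
= 129 + 9.7
= 138.7 mEq/L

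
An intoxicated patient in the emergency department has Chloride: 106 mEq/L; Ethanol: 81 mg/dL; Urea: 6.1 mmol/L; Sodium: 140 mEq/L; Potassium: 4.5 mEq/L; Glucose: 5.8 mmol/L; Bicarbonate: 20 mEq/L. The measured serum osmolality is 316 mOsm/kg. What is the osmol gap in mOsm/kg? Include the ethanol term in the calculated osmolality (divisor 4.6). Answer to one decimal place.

6.5 mOsm/kg

Calculated osmolality = 2·Na + glucose + urea + ethanol/4.6
= 2·140 + 5.8 + 6.1 + 81/4.6
= 280 + 5.80 + 6.10 + 17.61
= 309.51 mOsm/kg ≈ 309.5 mOsm/kg
Osmolar gap = measured − calculated = 316 − 309.5 = 6.5 mOsm/kg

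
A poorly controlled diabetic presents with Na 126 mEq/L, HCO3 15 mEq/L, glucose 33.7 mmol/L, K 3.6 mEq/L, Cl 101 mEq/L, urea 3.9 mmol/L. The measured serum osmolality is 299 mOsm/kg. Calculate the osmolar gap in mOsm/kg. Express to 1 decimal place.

Calculated osmolality = 2·Na + glucose + urea
= 2·126 + 33.7 + 3.9
= 252 + 33.70 + 3.90
= 289.6 mOsm/kg ≈ 289.6 mOsm/kg
Osmolar gap = measured − calculated = 299 − 289.6 = 9.4 mOsm/kg

9.4 mOsm/kg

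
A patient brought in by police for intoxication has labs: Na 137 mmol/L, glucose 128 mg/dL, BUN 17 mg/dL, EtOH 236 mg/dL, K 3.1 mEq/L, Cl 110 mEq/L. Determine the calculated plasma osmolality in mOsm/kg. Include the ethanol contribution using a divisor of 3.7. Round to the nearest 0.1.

351.0 mOsm/kg

Calculated osmolality = 2·Na + glucose/18 + BUN/2.8 + ethanol/3.7
= 2·137 + 128/18 + 17/2.8 + 236/3.7
= 274 + 7.11 + 6.07 + 63.78
= 350.96 mOsm/kg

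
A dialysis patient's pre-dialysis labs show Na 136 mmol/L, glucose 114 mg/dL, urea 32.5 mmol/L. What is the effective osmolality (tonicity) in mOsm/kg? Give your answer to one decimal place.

278.3 mOsm/kg

Effective osmolality excludes urea (freely permeant across cell membranes):
2·Na + glucose/18
= 2·136 + 114/18
= 272 + 6.33
= 278.33 mOsm/kg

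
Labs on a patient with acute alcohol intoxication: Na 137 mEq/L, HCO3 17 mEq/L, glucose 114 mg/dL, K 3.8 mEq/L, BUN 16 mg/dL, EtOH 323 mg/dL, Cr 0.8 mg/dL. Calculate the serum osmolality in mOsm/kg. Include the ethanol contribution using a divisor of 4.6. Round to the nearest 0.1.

Calculated osmolality = 2·Na + glucose/18 + BUN/2.8 + ethanol/4.6
= 2·137 + 114/18 + 16/2.8 + 323/4.6
= 274 + 6.33 + 5.71 + 70.22
= 356.26 mOsm/kg

356.3 mOsm/kg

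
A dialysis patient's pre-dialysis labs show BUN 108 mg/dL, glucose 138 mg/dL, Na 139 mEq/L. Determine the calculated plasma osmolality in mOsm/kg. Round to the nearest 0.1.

324.2 mOsm/kg

Calculated osmolality = 2·Na + glucose/18 + BUN/2.8
= 2·139 + 138/18 + 108/2.8
= 278 + 7.67 + 38.57
= 324.24 mOsm/kg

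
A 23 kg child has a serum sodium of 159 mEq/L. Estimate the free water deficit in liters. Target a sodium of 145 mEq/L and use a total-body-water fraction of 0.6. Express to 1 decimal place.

1.3 L

TBW = 0.6 · 23 = 13.8 L
Free water deficit = TBW · (Na/145 − 1)
= 13.8 · (159/145 − 1)
= 13.8 · 0.0966
= 1.33 L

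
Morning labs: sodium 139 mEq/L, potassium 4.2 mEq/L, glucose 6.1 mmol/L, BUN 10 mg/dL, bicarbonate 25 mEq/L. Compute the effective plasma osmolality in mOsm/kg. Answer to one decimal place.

Effective osmolality excludes urea (freely permeant across cell membranes):
2·Na + glucose
= 2·139 + 6.1
= 278 + 6.1
= 284.1 mOsm/kg

284.1 mOsm/kg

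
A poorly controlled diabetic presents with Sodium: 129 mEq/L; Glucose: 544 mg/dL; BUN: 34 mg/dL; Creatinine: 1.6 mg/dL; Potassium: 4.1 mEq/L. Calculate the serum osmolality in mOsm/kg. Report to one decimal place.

Calculated osmolality = 2·Na + glucose/18 + BUN/2.8
= 2·129 + 544/18 + 34/2.8
= 258 + 30.22 + 12.14
= 300.36 mOsm/kg

300.4 mOsm/kg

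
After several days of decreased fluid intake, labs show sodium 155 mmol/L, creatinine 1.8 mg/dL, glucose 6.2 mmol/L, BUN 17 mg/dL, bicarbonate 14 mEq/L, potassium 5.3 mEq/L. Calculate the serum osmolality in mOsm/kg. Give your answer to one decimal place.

322.3 mOsm/kg

Calculated osmolality = 2·Na + glucose + BUN/2.8
= 2·155 + 6.2 + 17/2.8
= 310 + 6.20 + 6.07
= 322.27 mOsm/kg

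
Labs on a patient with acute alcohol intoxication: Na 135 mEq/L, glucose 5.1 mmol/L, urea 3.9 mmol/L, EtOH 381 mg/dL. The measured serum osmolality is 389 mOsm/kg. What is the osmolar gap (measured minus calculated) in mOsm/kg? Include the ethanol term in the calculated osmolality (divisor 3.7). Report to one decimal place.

Calculated osmolality = 2·Na + glucose + urea + ethanol/3.7
= 2·135 + 5.1 + 3.9 + 381/3.7
= 270 + 5.10 + 3.90 + 102.97
= 381.97 mOsm/kg ≈ 382.0 mOsm/kg
Osmolar gap = measured − calculated = 389 − 382.0 = 7.0 mOsm/kg

7.0 mOsm/kg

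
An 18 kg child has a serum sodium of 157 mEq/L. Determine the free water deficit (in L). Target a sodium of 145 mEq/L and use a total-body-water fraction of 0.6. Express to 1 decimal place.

0.9 L

TBW = 0.6 · 18 = 10.8 L
Free water deficit = TBW · (Na/145 − 1)
= 10.8 · (157/145 − 1)
= 10.8 · 0.0828
= 0.89 L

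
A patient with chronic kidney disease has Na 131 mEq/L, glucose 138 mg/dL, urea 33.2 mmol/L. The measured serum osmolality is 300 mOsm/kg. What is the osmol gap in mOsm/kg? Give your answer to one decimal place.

Calculated osmolality = 2·Na + glucose/18 + urea
= 2·131 + 138/18 + 33.2
= 262 + 7.67 + 33.20
= 302.87 mOsm/kg ≈ 302.9 mOsm/kg
Osmolar gap = measured − calculated = 300 − 302.9 = -2.9 mOsm/kg

-2.9 mOsm/kg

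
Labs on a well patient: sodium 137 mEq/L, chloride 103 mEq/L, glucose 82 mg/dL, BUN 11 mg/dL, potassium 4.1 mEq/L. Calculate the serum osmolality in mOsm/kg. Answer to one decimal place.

Calculated osmolality = 2·Na + glucose/18 + BUN/2.8
= 2·137 + 82/18 + 11/2.8
= 274 + 4.56 + 3.93
= 282.49 mOsm/kg

282.5 mOsm/kg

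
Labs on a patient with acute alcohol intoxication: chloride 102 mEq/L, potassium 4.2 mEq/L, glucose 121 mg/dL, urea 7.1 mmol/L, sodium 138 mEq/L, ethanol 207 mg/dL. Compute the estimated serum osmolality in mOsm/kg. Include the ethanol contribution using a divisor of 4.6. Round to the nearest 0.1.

334.8 mOsm/kg

Calculated osmolality = 2·Na + glucose/18 + urea + ethanol/4.6
= 2·138 + 121/18 + 7.1 + 207/4.6
= 276 + 6.72 + 7.10 + 45
= 334.82 mOsm/kg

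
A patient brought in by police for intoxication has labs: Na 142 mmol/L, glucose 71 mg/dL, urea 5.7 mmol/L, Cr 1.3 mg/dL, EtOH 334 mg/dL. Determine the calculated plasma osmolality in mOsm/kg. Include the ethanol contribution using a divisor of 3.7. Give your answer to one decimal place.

Calculated osmolality = 2·Na + glucose/18 + urea + ethanol/3.7
= 2·142 + 71/18 + 5.7 + 334/3.7
= 284 + 3.94 + 5.70 + 90.27
= 383.91 mOsm/kg

383.9 mOsm/kg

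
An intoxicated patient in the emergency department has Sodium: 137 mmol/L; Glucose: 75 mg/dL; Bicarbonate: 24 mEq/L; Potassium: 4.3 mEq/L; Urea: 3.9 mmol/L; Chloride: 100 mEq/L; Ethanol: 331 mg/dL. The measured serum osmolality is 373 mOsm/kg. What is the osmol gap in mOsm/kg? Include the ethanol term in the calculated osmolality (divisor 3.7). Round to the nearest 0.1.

1.5 mOsm/kg

Calculated osmolality = 2·Na + glucose/18 + urea + ethanol/3.7
= 2·137 + 75/18 + 3.9 + 331/3.7
= 274 + 4.17 + 3.90 + 89.46
= 371.53 mOsm/kg ≈ 371.5 mOsm/kg
Osmolar gap = measured − calculated = 373 − 371.5 = 1.5 mOsm/kg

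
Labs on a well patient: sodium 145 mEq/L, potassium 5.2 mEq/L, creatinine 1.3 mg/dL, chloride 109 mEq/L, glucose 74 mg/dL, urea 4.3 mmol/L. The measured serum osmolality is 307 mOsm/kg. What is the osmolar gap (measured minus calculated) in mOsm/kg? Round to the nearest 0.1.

Calculated osmolality = 2·Na + glucose/18 + urea
= 2·145 + 74/18 + 4.3
= 290 + 4.11 + 4.30
= 298.41 mOsm/kg ≈ 298.4 mOsm/kg
Osmolar gap = measured − calculated = 307 − 298.4 = 8.6 mOsm/kg

8.6 mOsm/kg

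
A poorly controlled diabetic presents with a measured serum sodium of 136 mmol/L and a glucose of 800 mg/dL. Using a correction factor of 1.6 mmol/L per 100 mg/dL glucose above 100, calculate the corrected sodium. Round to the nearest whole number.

147 mmol/L

Corrected Na = measured Na + 1.6 · (glucose − 100)/100
= 136 + 1.6 · (800 − 100)/100
= 136 + 11.2
= 147.2 mmol/L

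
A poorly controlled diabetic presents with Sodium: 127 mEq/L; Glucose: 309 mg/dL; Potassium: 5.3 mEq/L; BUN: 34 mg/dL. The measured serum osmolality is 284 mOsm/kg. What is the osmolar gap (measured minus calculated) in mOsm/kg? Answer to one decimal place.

Calculated osmolality = 2·Na + glucose/18 + BUN/2.8
= 2·127 + 309/18 + 34/2.8
= 254 + 17.17 + 12.14
= 283.31 mOsm/kg ≈ 283.3 mOsm/kg
Osmolar gap = measured − calculated = 284 − 283.3 = 0.7 mOsm/kg

0.7 mOsm/kg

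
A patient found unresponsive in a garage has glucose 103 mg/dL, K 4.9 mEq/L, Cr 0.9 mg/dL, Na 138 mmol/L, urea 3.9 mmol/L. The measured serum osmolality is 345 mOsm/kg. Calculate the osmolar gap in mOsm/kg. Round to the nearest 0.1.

59.4 mOsm/kg

Calculated osmolality = 2·Na + glucose/18 + urea
= 2·138 + 103/18 + 3.9
= 276 + 5.72 + 3.90
= 285.62 mOsm/kg ≈ 285.6 mOsm/kg
Osmolar gap = measured − calculated = 345 − 285.6 = 59.4 mOsm/kg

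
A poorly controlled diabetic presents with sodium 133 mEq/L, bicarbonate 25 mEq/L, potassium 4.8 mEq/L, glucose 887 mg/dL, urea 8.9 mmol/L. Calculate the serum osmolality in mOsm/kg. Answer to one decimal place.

324.2 mOsm/kg

Calculated osmolality = 2·Na + glucose/18 + urea
= 2·133 + 887/18 + 8.9
= 266 + 49.28 + 8.90
= 324.18 mOsm/kg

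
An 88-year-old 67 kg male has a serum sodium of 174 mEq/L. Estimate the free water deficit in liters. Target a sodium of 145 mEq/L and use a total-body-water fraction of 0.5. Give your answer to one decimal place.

TBW = 0.5 · 67 = 33.5 L
Free water deficit = TBW · (Na/145 − 1)
= 33.5 · (174/145 − 1)
= 33.5 · 0.2
= 6.7 L

6.7 L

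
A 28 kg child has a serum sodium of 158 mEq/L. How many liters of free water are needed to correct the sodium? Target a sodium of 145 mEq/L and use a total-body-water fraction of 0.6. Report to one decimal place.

1.5 L

TBW = 0.6 · 28 = 16.8 L
Free water deficit = TBW · (Na/145 − 1)
= 16.8 · (158/145 − 1)
= 16.8 · 0.0897
= 1.51 L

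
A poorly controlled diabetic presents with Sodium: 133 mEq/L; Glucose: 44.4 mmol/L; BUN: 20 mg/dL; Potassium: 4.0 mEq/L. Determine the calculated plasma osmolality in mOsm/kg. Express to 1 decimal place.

Calculated osmolality = 2·Na + glucose + BUN/2.8
= 2·133 + 44.4 + 20/2.8
= 266 + 44.40 + 7.14
= 317.54 mOsm/kg

317.5 mOsm/kg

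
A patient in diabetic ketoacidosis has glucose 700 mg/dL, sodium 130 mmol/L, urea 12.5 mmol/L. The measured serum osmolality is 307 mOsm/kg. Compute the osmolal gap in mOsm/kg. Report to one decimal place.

Calculated osmolality = 2·Na + glucose/18 + urea
= 2·130 + 700/18 + 12.5
= 260 + 38.89 + 12.50
= 311.39 mOsm/kg ≈ 311.4 mOsm/kg
Osmolar gap = measured − calculated = 307 − 311.4 = -4.4 mOsm/kg

-4.4 mOsm/kg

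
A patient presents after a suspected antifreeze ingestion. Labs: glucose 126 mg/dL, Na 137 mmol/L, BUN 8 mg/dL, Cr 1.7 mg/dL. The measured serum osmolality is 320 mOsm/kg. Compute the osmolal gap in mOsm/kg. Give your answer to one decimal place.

Calculated osmolality = 2·Na + glucose/18 + BUN/2.8
= 2·137 + 126/18 + 8/2.8
= 274 + 7 + 2.86
= 283.86 mOsm/kg ≈ 283.9 mOsm/kg
Osmolar gap = measured − calculated = 320 − 283.9 = 36.1 mOsm/kg

36.1 mOsm/kg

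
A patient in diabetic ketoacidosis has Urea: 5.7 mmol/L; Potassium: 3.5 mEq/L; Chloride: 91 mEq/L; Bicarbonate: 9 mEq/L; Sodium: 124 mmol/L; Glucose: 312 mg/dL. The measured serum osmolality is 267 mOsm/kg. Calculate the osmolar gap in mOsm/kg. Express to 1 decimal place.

Calculated osmolality = 2·Na + glucose/18 + urea
= 2·124 + 312/18 + 5.7
= 248 + 17.33 + 5.70
= 271.03 mOsm/kg ≈ 271.0 mOsm/kg
Osmolar gap = measured − calculated = 267 − 271.0 = -4.0 mOsm/kg

-4.0 mOsm/kg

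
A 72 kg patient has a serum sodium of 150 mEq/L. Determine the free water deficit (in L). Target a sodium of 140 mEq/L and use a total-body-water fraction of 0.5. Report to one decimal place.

TBW = 0.5 · 72 = 36 L
Free water deficit = TBW · (Na/140 − 1)
= 36 · (150/140 − 1)
= 36 · 0.0714
= 2.57 L

2.6 L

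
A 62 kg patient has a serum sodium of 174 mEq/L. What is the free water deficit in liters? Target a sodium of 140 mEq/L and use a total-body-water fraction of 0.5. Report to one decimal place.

TBW = 0.5 · 62 = 31 L
Free water deficit = TBW · (Na/140 − 1)
= 31 · (174/140 − 1)
= 31 · 0.2429
= 7.53 L

7.5 L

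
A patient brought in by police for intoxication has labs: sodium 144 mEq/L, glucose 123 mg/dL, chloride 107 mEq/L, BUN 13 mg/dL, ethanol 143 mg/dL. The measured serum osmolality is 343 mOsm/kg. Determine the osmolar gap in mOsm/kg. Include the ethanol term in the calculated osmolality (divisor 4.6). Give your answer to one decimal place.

12.4 mOsm/kg

Calculated osmolality = 2·Na + glucose/18 + BUN/2.8 + ethanol/4.6
= 2·144 + 123/18 + 13/2.8 + 143/4.6
= 288 + 6.83 + 4.64 + 31.09
= 330.56 mOsm/kg ≈ 330.6 mOsm/kg
Osmolar gap = measured − calculated = 343 − 330.6 = 12.4 mOsm/kg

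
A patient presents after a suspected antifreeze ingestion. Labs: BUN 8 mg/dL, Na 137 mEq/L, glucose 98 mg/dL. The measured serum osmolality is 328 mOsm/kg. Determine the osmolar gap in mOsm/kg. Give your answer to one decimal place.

Calculated osmolality = 2·Na + glucose/18 + BUN/2.8
= 2·137 + 98/18 + 8/2.8
= 274 + 5.44 + 2.86
= 282.3 mOsm/kg ≈ 282.3 mOsm/kg
Osmolar gap = measured − calculated = 328 − 282.3 = 45.7 mOsm/kg

45.7 mOsm/kg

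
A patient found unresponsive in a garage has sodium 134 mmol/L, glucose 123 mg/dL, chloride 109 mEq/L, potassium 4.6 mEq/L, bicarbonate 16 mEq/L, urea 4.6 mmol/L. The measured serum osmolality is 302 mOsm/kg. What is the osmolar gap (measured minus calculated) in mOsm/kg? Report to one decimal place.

Calculated osmolality = 2·Na + glucose/18 + urea
= 2·134 + 123/18 + 4.6
= 268 + 6.83 + 4.60
= 279.43 mOsm/kg ≈ 279.4 mOsm/kg
Osmolar gap = measured − calculated = 302 − 279.4 = 22.6 mOsm/kg

22.6 mOsm/kg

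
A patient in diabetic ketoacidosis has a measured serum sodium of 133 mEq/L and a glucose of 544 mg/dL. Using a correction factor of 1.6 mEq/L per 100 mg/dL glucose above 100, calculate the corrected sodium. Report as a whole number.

Corrected Na = measured Na + 1.6 · (glucose − 100)/100
= 133 + 1.6 · (544 − 100)/100
= 133 + 7.1
= 140.1 mEq/L

140 mEq/L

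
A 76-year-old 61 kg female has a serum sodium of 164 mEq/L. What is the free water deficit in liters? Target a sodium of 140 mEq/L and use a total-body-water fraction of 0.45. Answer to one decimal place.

4.7 L

TBW = 0.45 · 61 = 27.45 L
Free water deficit = TBW · (Na/140 − 1)
= 27.45 · (164/140 − 1)
= 27.45 · 0.1714
= 4.7 L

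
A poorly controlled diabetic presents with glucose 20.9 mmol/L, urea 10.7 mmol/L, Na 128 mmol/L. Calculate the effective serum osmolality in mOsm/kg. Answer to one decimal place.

276.9 mOsm/kg

Effective osmolality excludes urea (freely permeant across cell membranes):
2·Na + glucose
= 2·128 + 20.9
= 256 + 20.9
= 276.9 mOsm/kg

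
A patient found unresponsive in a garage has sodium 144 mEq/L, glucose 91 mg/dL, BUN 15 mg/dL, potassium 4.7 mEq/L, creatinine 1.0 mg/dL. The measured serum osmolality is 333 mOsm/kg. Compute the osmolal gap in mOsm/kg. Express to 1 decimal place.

34.6 mOsm/kg

Calculated osmolality = 2·Na + glucose/18 + BUN/2.8
= 2·144 + 91/18 + 15/2.8
= 288 + 5.06 + 5.36
= 298.42 mOsm/kg ≈ 298.4 mOsm/kg
Osmolar gap = measured − calculated = 333 − 298.4 = 34.6 mOsm/kg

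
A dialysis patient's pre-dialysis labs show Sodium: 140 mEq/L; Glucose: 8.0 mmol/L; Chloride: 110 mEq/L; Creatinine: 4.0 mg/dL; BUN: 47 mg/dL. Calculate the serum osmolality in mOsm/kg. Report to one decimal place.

304.8 mOsm/kg

Calculated osmolality = 2·Na + glucose + BUN/2.8
= 2·140 + 8 + 47/2.8
= 280 + 8 + 16.79
= 304.79 mOsm/kg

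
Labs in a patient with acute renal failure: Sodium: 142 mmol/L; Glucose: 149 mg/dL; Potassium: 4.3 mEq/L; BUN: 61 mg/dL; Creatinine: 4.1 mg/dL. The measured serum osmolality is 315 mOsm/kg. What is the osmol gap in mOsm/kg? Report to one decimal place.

Calculated osmolality = 2·Na + glucose/18 + BUN/2.8
= 2·142 + 149/18 + 61/2.8
= 284 + 8.28 + 21.79
= 314.07 mOsm/kg ≈ 314.1 mOsm/kg
Osmolar gap = measured − calculated = 315 − 314.1 = 0.9 mOsm/kg

0.9 mOsm/kg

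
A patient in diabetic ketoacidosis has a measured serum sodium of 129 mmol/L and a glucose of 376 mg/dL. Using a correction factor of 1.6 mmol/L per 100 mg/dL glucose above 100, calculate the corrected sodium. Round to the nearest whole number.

133 mmol/L

Corrected Na = measured Na + 1.6 · (glucose − 100)/100
= 129 + 1.6 · (376 − 100)/100
= 129 + 4.4
= 133.4 mmol/L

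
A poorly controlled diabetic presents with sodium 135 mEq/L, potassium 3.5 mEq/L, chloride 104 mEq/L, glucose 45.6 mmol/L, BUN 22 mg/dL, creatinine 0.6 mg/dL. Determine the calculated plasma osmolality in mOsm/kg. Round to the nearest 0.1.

Calculated osmolality = 2·Na + glucose + BUN/2.8
= 2·135 + 45.6 + 22/2.8
= 270 + 45.60 + 7.86
= 323.46 mOsm/kg

323.5 mOsm/kg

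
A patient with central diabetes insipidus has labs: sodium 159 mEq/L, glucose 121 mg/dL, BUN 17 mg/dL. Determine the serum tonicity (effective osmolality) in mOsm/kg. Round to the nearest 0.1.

Effective osmolality excludes urea (freely permeant across cell membranes):
2·Na + glucose/18
= 2·159 + 121/18
= 318 + 6.72
= 324.72 mOsm/kg

324.7 mOsm/kg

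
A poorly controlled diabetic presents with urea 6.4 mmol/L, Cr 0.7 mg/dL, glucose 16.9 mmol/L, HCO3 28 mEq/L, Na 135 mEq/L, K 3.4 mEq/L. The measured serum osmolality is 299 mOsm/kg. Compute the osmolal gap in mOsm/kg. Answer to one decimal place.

5.7 mOsm/kg

Calculated osmolality = 2·Na + glucose + urea
= 2·135 + 16.9 + 6.4
= 270 + 16.90 + 6.40
= 293.3 mOsm/kg ≈ 293.3 mOsm/kg
Osmolar gap = measured − calculated = 299 − 293.3 = 5.7 mOsm/kg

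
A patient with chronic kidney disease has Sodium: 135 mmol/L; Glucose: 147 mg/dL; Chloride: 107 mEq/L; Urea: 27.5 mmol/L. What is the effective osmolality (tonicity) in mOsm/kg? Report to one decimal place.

Effective osmolality excludes urea (freely permeant across cell membranes):
2·Na + glucose/18
= 2·135 + 147/18
= 270 + 8.17
= 278.17 mOsm/kg

278.2 mOsm/kg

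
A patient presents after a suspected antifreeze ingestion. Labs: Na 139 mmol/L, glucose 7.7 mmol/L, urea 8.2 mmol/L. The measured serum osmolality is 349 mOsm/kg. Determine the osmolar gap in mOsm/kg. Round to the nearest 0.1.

Calculated osmolality = 2·Na + glucose + urea
= 2·139 + 7.7 + 8.2
= 278 + 7.70 + 8.20
= 293.9 mOsm/kg ≈ 293.9 mOsm/kg
Osmolar gap = measured − calculated = 349 − 293.9 = 55.1 mOsm/kg

55.1 mOsm/kg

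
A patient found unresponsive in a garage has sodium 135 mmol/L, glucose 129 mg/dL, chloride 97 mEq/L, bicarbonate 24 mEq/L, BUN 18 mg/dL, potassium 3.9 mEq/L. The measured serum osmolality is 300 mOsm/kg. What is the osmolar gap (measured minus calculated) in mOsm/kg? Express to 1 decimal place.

Calculated osmolality = 2·Na + glucose/18 + BUN/2.8
= 2·135 + 129/18 + 18/2.8
= 270 + 7.17 + 6.43
= 283.6 mOsm/kg ≈ 283.6 mOsm/kg
Osmolar gap = measured − calculated = 300 − 283.6 = 16.4 mOsm/kg

16.4 mOsm/kg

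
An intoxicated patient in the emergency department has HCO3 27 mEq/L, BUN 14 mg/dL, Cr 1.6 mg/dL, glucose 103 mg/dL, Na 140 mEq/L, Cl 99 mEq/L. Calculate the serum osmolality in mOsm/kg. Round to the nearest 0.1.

Calculated osmolality = 2·Na + glucose/18 + BUN/2.8
= 2·140 + 103/18 + 14/2.8
= 280 + 5.72 + 5
= 290.72 mOsm/kg

290.7 mOsm/kg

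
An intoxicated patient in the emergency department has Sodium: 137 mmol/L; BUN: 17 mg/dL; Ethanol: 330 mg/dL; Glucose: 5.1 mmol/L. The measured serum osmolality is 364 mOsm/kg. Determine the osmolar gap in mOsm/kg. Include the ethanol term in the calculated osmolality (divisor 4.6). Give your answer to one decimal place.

Calculated osmolality = 2·Na + glucose + BUN/2.8 + ethanol/4.6
= 2·137 + 5.1 + 17/2.8 + 330/4.6
= 274 + 5.10 + 6.07 + 71.74
= 356.91 mOsm/kg ≈ 356.9 mOsm/kg
Osmolar gap = measured − calculated = 364 − 356.9 = 7.1 mOsm/kg

7.1 mOsm/kg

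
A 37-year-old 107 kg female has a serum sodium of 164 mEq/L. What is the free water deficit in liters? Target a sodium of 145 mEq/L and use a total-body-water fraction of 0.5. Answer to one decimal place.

7.0 L

TBW = 0.5 · 107 = 53.5 L
Free water deficit = TBW · (Na/145 − 1)
= 53.5 · (164/145 − 1)
= 53.5 · 0.131
= 7.01 L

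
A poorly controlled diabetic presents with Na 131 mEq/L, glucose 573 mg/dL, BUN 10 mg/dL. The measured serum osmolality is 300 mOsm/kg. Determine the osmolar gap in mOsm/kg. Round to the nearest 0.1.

Calculated osmolality = 2·Na + glucose/18 + BUN/2.8
= 2·131 + 573/18 + 10/2.8
= 262 + 31.83 + 3.57
= 297.4 mOsm/kg ≈ 297.4 mOsm/kg
Osmolar gap = measured − calculated = 300 − 297.4 = 2.6 mOsm/kg

2.6 mOsm/kg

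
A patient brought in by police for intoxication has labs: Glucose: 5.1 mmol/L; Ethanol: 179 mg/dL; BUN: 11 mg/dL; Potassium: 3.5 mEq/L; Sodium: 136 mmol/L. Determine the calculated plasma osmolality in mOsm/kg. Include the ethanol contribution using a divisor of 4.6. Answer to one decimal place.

319.9 mOsm/kg

Calculated osmolality = 2·Na + glucose + BUN/2.8 + ethanol/4.6
= 2·136 + 5.1 + 11/2.8 + 179/4.6
= 272 + 5.10 + 3.93 + 38.91
= 319.94 mOsm/kg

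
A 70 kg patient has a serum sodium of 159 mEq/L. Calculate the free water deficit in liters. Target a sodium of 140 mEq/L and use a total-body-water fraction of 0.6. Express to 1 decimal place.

5.7 L

TBW = 0.6 · 70 = 42 L
Free water deficit = TBW · (Na/140 − 1)
= 42 · (159/140 − 1)
= 42 · 0.1357
= 5.7 L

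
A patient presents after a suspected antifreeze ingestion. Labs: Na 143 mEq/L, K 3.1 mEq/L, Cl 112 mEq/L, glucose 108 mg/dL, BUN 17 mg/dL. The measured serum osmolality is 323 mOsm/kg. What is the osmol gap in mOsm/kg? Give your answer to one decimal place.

24.9 mOsm/kg

Calculated osmolality = 2·Na + glucose/18 + BUN/2.8
= 2·143 + 108/18 + 17/2.8
= 286 + 6 + 6.07
= 298.07 mOsm/kg ≈ 298.1 mOsm/kg
Osmolar gap = measured − calculated = 323 − 298.1 = 24.9 mOsm/kg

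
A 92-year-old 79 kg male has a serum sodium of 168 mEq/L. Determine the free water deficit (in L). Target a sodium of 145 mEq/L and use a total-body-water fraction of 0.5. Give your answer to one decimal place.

6.3 L

TBW = 0.5 · 79 = 39.5 L
Free water deficit = TBW · (Na/145 − 1)
= 39.5 · (168/145 − 1)
= 39.5 · 0.1586
= 6.26 L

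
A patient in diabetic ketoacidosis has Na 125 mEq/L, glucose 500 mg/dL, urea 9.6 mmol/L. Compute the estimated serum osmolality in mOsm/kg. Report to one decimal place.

287.4 mOsm/kg

Calculated osmolality = 2·Na + glucose/18 + urea
= 2·125 + 500/18 + 9.6
= 250 + 27.78 + 9.60
= 287.38 mOsm/kg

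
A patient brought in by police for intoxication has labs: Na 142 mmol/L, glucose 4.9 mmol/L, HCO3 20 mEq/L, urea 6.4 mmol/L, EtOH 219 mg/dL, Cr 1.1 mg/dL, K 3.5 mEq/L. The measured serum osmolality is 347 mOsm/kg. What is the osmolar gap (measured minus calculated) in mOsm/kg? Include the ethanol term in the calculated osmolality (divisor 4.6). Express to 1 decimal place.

4.1 mOsm/kg

Calculated osmolality = 2·Na + glucose + urea + ethanol/4.6
= 2·142 + 4.9 + 6.4 + 219/4.6
= 284 + 4.90 + 6.40 + 47.61
= 342.91 mOsm/kg ≈ 342.9 mOsm/kg
Osmolar gap = measured − calculated = 347 − 342.9 = 4.1 mOsm/kg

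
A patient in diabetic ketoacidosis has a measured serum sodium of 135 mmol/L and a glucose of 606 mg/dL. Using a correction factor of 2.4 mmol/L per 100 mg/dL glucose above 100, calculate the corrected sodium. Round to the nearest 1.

Corrected Na = measured Na + 2.4 · (glucose − 100)/100
= 135 + 2.4 · (606 − 100)/100
= 135 + 12.1
= 147.1 mmol/L

147 mmol/L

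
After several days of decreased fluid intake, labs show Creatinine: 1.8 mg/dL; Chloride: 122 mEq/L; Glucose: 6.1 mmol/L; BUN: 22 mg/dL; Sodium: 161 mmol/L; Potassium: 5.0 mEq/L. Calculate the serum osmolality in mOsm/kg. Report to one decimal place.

336.0 mOsm/kg

Calculated osmolality = 2·Na + glucose + BUN/2.8
= 2·161 + 6.1 + 22/2.8
= 322 + 6.10 + 7.86
= 335.96 mOsm/kg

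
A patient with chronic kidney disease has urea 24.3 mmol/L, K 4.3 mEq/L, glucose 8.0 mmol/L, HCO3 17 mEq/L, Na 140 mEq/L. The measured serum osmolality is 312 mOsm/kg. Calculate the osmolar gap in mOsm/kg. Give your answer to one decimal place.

-0.3 mOsm/kg

Calculated osmolality = 2·Na + glucose + urea
= 2·140 + 8 + 24.3
= 280 + 8 + 24.30
= 312.3 mOsm/kg ≈ 312.3 mOsm/kg
Osmolar gap = measured − calculated = 312 − 312.3 = -0.3 mOsm/kg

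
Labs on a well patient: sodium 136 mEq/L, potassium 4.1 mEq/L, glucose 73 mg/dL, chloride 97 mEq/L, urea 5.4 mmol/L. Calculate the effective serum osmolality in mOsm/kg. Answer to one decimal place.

Effective osmolality excludes urea (freely permeant across cell membranes):
2·Na + glucose/18
= 2·136 + 73/18
= 272 + 4.06
= 276.06 mOsm/kg

276.1 mOsm/kg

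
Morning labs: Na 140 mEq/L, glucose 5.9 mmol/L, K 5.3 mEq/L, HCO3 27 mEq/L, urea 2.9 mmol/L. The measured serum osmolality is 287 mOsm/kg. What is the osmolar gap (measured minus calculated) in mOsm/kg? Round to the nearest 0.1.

Calculated osmolality = 2·Na + glucose + urea
= 2·140 + 5.9 + 2.9
= 280 + 5.90 + 2.90
= 288.8 mOsm/kg ≈ 288.8 mOsm/kg
Osmolar gap = measured − calculated = 287 − 288.8 = -1.8 mOsm/kg

-1.8 mOsm/kg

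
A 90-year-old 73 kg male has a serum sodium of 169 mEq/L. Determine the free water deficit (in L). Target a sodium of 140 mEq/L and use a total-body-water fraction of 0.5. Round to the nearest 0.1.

TBW = 0.5 · 73 = 36.5 L
Free water deficit = TBW · (Na/140 − 1)
= 36.5 · (169/140 − 1)
= 36.5 · 0.2071
= 7.56 L

7.6 L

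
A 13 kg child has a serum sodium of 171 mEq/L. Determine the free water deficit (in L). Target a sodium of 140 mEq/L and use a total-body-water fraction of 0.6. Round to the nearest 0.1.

TBW = 0.6 · 13 = 7.8 L
Free water deficit = TBW · (Na/140 − 1)
= 7.8 · (171/140 − 1)
= 7.8 · 0.2214
= 1.73 L

1.7 L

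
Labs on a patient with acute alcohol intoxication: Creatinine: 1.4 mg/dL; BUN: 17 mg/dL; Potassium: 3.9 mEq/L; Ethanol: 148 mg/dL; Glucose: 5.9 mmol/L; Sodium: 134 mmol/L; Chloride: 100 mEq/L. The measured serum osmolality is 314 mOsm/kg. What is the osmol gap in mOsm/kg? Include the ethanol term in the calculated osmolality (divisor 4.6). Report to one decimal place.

1.9 mOsm/kg

Calculated osmolality = 2·Na + glucose + BUN/2.8 + ethanol/4.6
= 2·134 + 5.9 + 17/2.8 + 148/4.6
= 268 + 5.90 + 6.07 + 32.17
= 312.14 mOsm/kg ≈ 312.1 mOsm/kg
Osmolar gap = measured − calculated = 314 − 312.1 = 1.9 mOsm/kg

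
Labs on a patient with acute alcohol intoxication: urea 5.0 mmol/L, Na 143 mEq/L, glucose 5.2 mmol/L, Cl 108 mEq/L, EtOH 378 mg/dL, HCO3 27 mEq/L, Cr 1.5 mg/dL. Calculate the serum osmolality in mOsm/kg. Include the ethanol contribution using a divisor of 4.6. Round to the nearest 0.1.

Calculated osmolality = 2·Na + glucose + urea + ethanol/4.6
= 2·143 + 5.2 + 5 + 378/4.6
= 286 + 5.20 + 5 + 82.17
= 378.37 mOsm/kg

378.4 mOsm/kg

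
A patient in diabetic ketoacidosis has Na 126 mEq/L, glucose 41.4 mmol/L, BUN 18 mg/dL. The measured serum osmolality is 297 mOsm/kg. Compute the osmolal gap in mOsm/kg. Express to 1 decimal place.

-2.8 mOsm/kg

Calculated osmolality = 2·Na + glucose + BUN/2.8
= 2·126 + 41.4 + 18/2.8
= 252 + 41.40 + 6.43
= 299.83 mOsm/kg ≈ 299.8 mOsm/kg
Osmolar gap = measured − calculated = 297 − 299.8 = -2.8 mOsm/kg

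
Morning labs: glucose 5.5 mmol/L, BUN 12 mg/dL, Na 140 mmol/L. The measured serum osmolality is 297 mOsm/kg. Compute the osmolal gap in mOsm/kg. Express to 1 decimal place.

7.2 mOsm/kg

Calculated osmolality = 2·Na + glucose + BUN/2.8
= 2·140 + 5.5 + 12/2.8
= 280 + 5.50 + 4.29
= 289.79 mOsm/kg ≈ 289.8 mOsm/kg
Osmolar gap = measured − calculated = 297 − 289.8 = 7.2 mOsm/kg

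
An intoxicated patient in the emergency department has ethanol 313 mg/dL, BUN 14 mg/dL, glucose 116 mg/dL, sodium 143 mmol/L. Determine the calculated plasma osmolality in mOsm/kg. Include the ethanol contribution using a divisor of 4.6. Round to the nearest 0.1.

365.5 mOsm/kg

Calculated osmolality = 2·Na + glucose/18 + BUN/2.8 + ethanol/4.6
= 2·143 + 116/18 + 14/2.8 + 313/4.6
= 286 + 6.44 + 5 + 68.04
= 365.48 mOsm/kg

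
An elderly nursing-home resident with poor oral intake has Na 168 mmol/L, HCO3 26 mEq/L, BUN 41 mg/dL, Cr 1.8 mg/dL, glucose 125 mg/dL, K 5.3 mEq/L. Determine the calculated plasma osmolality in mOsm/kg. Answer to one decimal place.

357.6 mOsm/kg

Calculated osmolality = 2·Na + glucose/18 + BUN/2.8
= 2·168 + 125/18 + 41/2.8
= 336 + 6.94 + 14.64
= 357.58 mOsm/kg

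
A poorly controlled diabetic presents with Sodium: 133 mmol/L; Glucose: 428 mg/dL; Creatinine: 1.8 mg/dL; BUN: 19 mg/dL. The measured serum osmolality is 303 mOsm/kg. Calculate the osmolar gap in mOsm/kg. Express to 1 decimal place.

6.4 mOsm/kg

Calculated osmolality = 2·Na + glucose/18 + BUN/2.8
= 2·133 + 428/18 + 19/2.8
= 266 + 23.78 + 6.79
= 296.57 mOsm/kg ≈ 296.6 mOsm/kg
Osmolar gap = measured − calculated = 303 − 296.6 = 6.4 mOsm/kg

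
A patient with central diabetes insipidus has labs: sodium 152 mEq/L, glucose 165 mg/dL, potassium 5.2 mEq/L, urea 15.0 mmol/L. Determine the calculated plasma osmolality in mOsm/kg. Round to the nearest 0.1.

328.2 mOsm/kg

Calculated osmolality = 2·Na + glucose/18 + urea
= 2·152 + 165/18 + 15
= 304 + 9.17 + 15
= 328.17 mOsm/kg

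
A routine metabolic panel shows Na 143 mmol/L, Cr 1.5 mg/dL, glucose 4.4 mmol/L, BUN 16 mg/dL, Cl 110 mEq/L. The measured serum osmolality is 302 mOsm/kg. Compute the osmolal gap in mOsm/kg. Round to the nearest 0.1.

5.9 mOsm/kg

Calculated osmolality = 2·Na + glucose + BUN/2.8
= 2·143 + 4.4 + 16/2.8
= 286 + 4.40 + 5.71
= 296.11 mOsm/kg ≈ 296.1 mOsm/kg
Osmolar gap = measured − calculated = 302 − 296.1 = 5.9 mOsm/kg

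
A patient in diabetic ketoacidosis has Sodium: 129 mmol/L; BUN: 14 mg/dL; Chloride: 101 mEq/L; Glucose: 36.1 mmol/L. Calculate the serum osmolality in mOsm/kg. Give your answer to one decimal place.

Calculated osmolality = 2·Na + glucose + BUN/2.8
= 2·129 + 36.1 + 14/2.8
= 258 + 36.10 + 5
= 299.1 mOsm/kg

299.1 mOsm/kg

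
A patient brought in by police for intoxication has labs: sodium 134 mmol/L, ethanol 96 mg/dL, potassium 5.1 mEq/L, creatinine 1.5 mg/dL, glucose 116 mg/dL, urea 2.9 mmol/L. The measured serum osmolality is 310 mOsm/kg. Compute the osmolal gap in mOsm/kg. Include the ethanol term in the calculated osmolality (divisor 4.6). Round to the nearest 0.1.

Calculated osmolality = 2·Na + glucose/18 + urea + ethanol/4.6
= 2·134 + 116/18 + 2.9 + 96/4.6
= 268 + 6.44 + 2.90 + 20.87
= 298.21 mOsm/kg ≈ 298.2 mOsm/kg
Osmolar gap = measured − calculated = 310 − 298.2 = 11.8 mOsm/kg

11.8 mOsm/kg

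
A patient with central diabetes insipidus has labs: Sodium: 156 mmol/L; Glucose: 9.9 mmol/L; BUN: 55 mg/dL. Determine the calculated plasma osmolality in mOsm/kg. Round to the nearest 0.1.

341.5 mOsm/kg

Calculated osmolality = 2·Na + glucose + BUN/2.8
= 2·156 + 9.9 + 55/2.8
= 312 + 9.90 + 19.64
= 341.54 mOsm/kg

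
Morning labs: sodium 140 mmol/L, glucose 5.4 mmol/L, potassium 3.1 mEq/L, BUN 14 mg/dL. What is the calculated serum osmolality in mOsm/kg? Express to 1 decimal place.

290.4 mOsm/kg

Calculated osmolality = 2·Na + glucose + BUN/2.8
= 2·140 + 5.4 + 14/2.8
= 280 + 5.40 + 5
= 290.4 mOsm/kg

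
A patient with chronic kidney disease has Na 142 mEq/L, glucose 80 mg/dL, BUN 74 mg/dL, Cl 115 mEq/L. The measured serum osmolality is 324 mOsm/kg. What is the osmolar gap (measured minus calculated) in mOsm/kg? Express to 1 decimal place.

Calculated osmolality = 2·Na + glucose/18 + BUN/2.8
= 2·142 + 80/18 + 74/2.8
= 284 + 4.44 + 26.43
= 314.87 mOsm/kg ≈ 314.9 mOsm/kg
Osmolar gap = measured − calculated = 324 − 314.9 = 9.1 mOsm/kg

9.1 mOsm/kg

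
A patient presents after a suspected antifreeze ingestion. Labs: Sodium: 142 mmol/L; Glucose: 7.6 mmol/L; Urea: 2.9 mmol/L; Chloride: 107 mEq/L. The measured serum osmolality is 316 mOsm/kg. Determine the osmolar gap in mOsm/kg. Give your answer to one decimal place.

Calculated osmolality = 2·Na + glucose + urea
= 2·142 + 7.6 + 2.9
= 284 + 7.60 + 2.90
= 294.5 mOsm/kg ≈ 294.5 mOsm/kg
Osmolar gap = measured − calculated = 316 − 294.5 = 21.5 mOsm/kg

21.5 mOsm/kg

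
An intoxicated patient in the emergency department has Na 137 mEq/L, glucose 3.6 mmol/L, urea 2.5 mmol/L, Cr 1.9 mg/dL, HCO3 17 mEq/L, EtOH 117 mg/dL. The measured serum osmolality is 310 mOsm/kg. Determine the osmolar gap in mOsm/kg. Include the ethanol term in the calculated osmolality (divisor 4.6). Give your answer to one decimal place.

4.5 mOsm/kg

Calculated osmolality = 2·Na + glucose + urea + ethanol/4.6
= 2·137 + 3.6 + 2.5 + 117/4.6
= 274 + 3.60 + 2.50 + 25.43
= 305.53 mOsm/kg ≈ 305.5 mOsm/kg
Osmolar gap = measured − calculated = 310 − 305.5 = 4.5 mOsm/kg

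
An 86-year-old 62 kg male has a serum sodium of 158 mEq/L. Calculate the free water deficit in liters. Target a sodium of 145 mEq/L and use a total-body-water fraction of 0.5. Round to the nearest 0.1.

2.8 L

TBW = 0.5 · 62 = 31 L
Free water deficit = TBW · (Na/145 − 1)
= 31 · (158/145 − 1)
= 31 · 0.0897
= 2.78 L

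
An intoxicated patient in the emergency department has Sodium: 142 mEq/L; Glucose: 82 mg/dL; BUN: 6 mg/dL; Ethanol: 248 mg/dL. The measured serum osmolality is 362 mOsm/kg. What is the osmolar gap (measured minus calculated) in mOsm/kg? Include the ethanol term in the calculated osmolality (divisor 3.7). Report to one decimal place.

Calculated osmolality = 2·Na + glucose/18 + BUN/2.8 + ethanol/3.7
= 2·142 + 82/18 + 6/2.8 + 248/3.7
= 284 + 4.56 + 2.14 + 67.03
= 357.73 mOsm/kg ≈ 357.7 mOsm/kg
Osmolar gap = measured − calculated = 362 − 357.7 = 4.3 mOsm/kg

4.3 mOsm/kg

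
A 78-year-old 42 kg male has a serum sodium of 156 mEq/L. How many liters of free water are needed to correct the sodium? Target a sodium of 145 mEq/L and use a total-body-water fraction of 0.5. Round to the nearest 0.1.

TBW = 0.5 · 42 = 21 L
Free water deficit = TBW · (Na/145 − 1)
= 21 · (156/145 − 1)
= 21 · 0.0759
= 1.59 L

1.6 L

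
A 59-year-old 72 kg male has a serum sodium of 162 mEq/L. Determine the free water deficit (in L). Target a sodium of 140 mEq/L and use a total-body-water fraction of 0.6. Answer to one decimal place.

TBW = 0.6 · 72 = 43.2 L
Free water deficit = TBW · (Na/140 − 1)
= 43.2 · (162/140 − 1)
= 43.2 · 0.1571
= 6.79 L

6.8 L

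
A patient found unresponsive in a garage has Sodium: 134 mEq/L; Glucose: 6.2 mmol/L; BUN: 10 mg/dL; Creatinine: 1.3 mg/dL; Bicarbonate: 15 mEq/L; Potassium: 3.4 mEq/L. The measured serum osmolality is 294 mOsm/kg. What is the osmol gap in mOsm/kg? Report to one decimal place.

Calculated osmolality = 2·Na + glucose + BUN/2.8
= 2·134 + 6.2 + 10/2.8
= 268 + 6.20 + 3.57
= 277.77 mOsm/kg ≈ 277.8 mOsm/kg
Osmolar gap = measured − calculated = 294 − 277.8 = 16.2 mOsm/kg

16.2 mOsm/kg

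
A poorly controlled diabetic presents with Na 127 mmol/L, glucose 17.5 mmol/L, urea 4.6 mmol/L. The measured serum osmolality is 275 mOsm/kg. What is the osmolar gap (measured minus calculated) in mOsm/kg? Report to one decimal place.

-1.1 mOsm/kg

Calculated osmolality = 2·Na + glucose + urea
= 2·127 + 17.5 + 4.6
= 254 + 17.50 + 4.60
= 276.1 mOsm/kg ≈ 276.1 mOsm/kg
Osmolar gap = measured − calculated = 275 − 276.1 = -1.1 mOsm/kg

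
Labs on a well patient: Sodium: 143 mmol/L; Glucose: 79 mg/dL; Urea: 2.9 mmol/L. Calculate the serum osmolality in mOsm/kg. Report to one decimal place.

293.3 mOsm/kg

Calculated osmolality = 2·Na + glucose/18 + urea
= 2·143 + 79/18 + 2.9
= 286 + 4.39 + 2.90
= 293.29 mOsm/kg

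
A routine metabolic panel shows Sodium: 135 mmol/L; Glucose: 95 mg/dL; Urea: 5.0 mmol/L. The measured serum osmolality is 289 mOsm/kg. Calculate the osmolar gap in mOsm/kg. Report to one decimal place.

Calculated osmolality = 2·Na + glucose/18 + urea
= 2·135 + 95/18 + 5
= 270 + 5.28 + 5
= 280.28 mOsm/kg ≈ 280.3 mOsm/kg
Osmolar gap = measured − calculated = 289 − 280.3 = 8.7 mOsm/kg

8.7 mOsm/kg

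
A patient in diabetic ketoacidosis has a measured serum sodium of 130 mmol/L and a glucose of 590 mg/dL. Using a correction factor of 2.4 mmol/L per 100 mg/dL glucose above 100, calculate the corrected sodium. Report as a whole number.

142 mmol/L

Corrected Na = measured Na + 2.4 · (glucose − 100)/100
= 130 + 2.4 · (590 − 100)/100
= 130 + 11.8
= 141.8 mmol/L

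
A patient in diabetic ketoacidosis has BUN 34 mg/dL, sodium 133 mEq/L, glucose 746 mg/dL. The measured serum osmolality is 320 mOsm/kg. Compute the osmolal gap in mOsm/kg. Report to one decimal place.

Calculated osmolality = 2·Na + glucose/18 + BUN/2.8
= 2·133 + 746/18 + 34/2.8
= 266 + 41.44 + 12.14
= 319.58 mOsm/kg ≈ 319.6 mOsm/kg
Osmolar gap = measured − calculated = 320 − 319.6 = 0.4 mOsm/kg

0.4 mOsm/kg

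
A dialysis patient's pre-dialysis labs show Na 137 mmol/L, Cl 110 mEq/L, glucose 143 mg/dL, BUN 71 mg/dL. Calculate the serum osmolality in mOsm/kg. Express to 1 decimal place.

Calculated osmolality = 2·Na + glucose/18 + BUN/2.8
= 2·137 + 143/18 + 71/2.8
= 274 + 7.94 + 25.36
= 307.3 mOsm/kg

307.3 mOsm/kg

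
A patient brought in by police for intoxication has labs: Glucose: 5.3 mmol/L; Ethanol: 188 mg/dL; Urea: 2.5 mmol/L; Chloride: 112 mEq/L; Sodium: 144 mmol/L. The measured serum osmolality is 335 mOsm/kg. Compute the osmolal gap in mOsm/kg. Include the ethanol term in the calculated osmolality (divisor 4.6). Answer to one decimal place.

-1.7 mOsm/kg

Calculated osmolality = 2·Na + glucose + urea + ethanol/4.6
= 2·144 + 5.3 + 2.5 + 188/4.6
= 288 + 5.30 + 2.50 + 40.87
= 336.67 mOsm/kg ≈ 336.7 mOsm/kg
Osmolar gap = measured − calculated = 335 − 336.7 = -1.7 mOsm/kg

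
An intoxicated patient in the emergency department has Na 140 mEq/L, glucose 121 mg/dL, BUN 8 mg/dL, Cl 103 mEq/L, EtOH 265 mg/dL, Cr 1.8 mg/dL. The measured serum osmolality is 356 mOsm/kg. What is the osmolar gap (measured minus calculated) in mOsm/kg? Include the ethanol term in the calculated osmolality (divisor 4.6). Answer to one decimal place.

8.8 mOsm/kg

Calculated osmolality = 2·Na + glucose/18 + BUN/2.8 + ethanol/4.6
= 2·140 + 121/18 + 8/2.8 + 265/4.6
= 280 + 6.72 + 2.86 + 57.61
= 347.19 mOsm/kg ≈ 347.2 mOsm/kg
Osmolar gap = measured − calculated = 356 − 347.2 = 8.8 mOsm/kg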